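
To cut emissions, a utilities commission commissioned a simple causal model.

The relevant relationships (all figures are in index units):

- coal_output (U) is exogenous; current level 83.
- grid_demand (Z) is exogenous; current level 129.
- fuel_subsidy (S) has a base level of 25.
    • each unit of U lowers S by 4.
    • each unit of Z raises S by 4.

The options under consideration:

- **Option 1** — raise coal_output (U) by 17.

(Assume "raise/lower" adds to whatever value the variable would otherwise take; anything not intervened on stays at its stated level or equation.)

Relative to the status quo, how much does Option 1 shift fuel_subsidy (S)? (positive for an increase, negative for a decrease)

-68

Baseline:
  U = 83
  Z = 129
  S = 25 − 4·83 + 4·129 = 209
Option 1 (U + 17):
  U = 83 + 17 = 100
  Z = 129
  S = 25 − 4·100 + 4·129 = 141
Change in S: 141 − 209 = -68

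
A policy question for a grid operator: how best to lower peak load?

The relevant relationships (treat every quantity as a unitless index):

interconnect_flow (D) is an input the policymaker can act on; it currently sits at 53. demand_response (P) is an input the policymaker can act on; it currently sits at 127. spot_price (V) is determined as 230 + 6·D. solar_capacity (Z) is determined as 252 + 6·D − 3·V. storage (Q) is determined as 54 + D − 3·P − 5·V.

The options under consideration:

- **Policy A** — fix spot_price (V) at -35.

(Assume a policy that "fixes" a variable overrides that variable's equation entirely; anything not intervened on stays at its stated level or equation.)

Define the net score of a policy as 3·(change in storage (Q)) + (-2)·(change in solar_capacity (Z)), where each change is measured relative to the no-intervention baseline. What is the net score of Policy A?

Baseline:
  D = 53
  P = 127
  V = 230 + 6·53 = 548
  Z = 252 + 6·53 − 3·548 = -1074
  Q = 54 + 53 − 3·127 − 5·548 = -3014
Policy A (V := -35):
  D = 53
  P = 127
  V = -35
  Z = 252 + 6·53 − 3·(-35) = 675
  Q = 54 + 53 − 3·127 − 5·(-35) = -99
ΔQ = -99 − (-3014) = 2915; ΔZ = 675 − (-1074) = 1749
Score = 3·2915 + (-2)·1749 = 5247

5247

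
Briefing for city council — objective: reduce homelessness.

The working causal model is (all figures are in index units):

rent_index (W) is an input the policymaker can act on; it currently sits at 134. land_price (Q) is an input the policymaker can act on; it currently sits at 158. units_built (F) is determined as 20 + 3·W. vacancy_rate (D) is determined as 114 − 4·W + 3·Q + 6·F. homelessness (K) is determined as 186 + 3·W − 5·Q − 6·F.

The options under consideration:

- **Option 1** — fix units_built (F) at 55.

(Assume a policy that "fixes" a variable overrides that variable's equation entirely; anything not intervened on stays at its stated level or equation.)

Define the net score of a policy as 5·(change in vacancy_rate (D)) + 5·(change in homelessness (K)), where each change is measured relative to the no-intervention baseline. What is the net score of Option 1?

0

Baseline:
  W = 134
  Q = 158
  F = 20 + 3·134 = 422
  D = 114 − 4·134 + 3·158 + 6·422 = 2584
  K = 186 + 3·134 − 5·158 − 6·422 = -2734
Option 1 (F := 55):
  W = 134
  Q = 158
  F = 55
  D = 114 − 4·134 + 3·158 + 6·55 = 382
  K = 186 + 3·134 − 5·158 − 6·55 = -532
ΔD = 382 − 2584 = -2202; ΔK = -532 − (-2734) = 2202
Score = 5·(-2202) + 5·2202 = 0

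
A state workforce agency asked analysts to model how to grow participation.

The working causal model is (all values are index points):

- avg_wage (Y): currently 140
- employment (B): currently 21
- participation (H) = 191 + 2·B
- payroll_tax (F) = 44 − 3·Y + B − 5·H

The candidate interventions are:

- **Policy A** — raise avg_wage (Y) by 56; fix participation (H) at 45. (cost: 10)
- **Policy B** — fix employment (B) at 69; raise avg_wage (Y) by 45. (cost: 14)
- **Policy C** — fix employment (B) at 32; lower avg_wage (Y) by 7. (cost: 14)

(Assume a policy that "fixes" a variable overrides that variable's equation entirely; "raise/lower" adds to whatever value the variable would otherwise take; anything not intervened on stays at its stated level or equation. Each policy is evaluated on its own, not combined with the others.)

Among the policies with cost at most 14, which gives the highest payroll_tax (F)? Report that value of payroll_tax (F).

Policy A (Y + 56, H := 45):
  Y = 140 + 56 = 196
  B = 21
  H = 45
  F = 44 − 3·196 + 21 − 5·45 = -748
Policy B (B := 69, Y + 45):
  Y = 140 + 45 = 185
  B = 69
  H = 191 + 2·69 = 329
  F = 44 − 3·185 + 69 − 5·329 = -2087
Policy C (B := 32, Y − 7):
  Y = 140 − 7 = 133
  B = 32
  H = 191 + 2·32 = 255
  F = 44 − 3·133 + 32 − 5·255 = -1598
Comparing — Policy A: F=-748, Policy B: F=-2087, Policy C: F=-1598. Highest is -748 (Policy A).

-748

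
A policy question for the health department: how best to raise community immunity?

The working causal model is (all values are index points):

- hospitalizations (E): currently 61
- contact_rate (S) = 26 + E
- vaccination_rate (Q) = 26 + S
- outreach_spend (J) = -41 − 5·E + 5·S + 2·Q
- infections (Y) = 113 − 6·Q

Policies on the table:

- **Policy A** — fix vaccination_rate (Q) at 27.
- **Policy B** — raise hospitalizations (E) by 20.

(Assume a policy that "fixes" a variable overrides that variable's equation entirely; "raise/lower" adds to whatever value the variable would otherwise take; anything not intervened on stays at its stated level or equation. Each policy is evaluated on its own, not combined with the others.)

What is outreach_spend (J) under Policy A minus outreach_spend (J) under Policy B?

-212

Policy A (Q := 27):
  E = 61
  S = 26 + 61 = 87
  Q = 27
  J = -41 − 5·61 + 5·87 + 2·27 = 143
Policy B (E + 20):
  E = 61 + 20 = 81
  S = 26 + 81 = 107
  Q = 26 + 107 = 133
  J = -41 − 5·81 + 5·107 + 2·133 = 355
J: 143 − 355 = -212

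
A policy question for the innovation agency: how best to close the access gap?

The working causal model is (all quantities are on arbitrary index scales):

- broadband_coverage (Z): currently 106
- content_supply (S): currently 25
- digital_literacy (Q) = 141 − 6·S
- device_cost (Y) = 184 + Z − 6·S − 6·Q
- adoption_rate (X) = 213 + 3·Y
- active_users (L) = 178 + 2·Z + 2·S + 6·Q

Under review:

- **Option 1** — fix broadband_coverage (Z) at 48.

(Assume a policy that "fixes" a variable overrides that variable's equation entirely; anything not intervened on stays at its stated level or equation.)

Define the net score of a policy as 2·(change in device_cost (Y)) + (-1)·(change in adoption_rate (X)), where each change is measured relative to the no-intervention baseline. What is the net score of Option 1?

Baseline:
  Z = 106
  S = 25
  Q = 141 − 6·25 = -9
  Y = 184 + 106 − 6·25 − 6·(-9) = 194
  X = 213 + 3·194 = 795
Option 1 (Z := 48):
  Z = 48
  S = 25
  Q = 141 − 6·25 = -9
  Y = 184 + 48 − 6·25 − 6·(-9) = 136
  X = 213 + 3·136 = 621
ΔY = 136 − 194 = -58; ΔX = 621 − 795 = -174
Score = 2·(-58) + (-1)·(-174) = 58

58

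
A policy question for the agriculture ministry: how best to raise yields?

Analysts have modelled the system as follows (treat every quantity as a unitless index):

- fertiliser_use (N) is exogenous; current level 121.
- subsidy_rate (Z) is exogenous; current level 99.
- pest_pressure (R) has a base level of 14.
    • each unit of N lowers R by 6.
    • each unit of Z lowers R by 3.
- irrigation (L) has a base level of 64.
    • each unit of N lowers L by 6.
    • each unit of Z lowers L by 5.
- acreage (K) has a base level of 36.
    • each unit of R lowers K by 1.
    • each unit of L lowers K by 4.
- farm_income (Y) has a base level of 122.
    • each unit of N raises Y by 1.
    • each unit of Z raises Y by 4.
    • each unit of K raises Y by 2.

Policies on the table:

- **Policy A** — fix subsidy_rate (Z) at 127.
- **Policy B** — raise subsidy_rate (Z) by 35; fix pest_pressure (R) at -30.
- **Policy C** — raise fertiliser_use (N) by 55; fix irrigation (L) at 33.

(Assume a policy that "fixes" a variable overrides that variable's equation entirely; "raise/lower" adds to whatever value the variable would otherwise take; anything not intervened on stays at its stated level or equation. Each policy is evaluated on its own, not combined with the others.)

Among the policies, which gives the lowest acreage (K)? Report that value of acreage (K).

1243

Policy A (Z := 127):
  N = 121
  Z = 127
  R = 14 − 6·121 − 3·127 = -1093
  L = 64 − 6·121 − 5·127 = -1297
  K = 36 − (-1093) − 4·(-1297) = 6317
Policy B (Z + 35, R := -30):
  N = 121
  Z = 99 + 35 = 134
  R = -30
  L = 64 − 6·121 − 5·134 = -1332
  K = 36 − (-30) − 4·(-1332) = 5394
Policy C (N + 55, L := 33):
  N = 121 + 55 = 176
  Z = 99
  R = 14 − 6·176 − 3·99 = -1339
  L = 33
  K = 36 − (-1339) − 4·33 = 1243
Comparing — Policy A: K=6317, Policy B: K=5394, Policy C: K=1243. Lowest is 1243 (Policy C).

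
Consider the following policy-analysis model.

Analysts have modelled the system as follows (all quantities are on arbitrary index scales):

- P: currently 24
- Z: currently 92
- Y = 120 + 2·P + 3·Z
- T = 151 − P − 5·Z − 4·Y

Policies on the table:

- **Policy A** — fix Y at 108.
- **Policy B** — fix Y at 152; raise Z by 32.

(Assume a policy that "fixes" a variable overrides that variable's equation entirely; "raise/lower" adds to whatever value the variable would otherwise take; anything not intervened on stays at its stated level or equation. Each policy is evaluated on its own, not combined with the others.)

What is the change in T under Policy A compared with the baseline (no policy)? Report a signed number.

Baseline:
  P = 24
  Z = 92
  Y = 120 + 2·24 + 3·92 = 444
  T = 151 − 24 − 5·92 − 4·444 = -2109
Policy A (Y := 108):
  P = 24
  Z = 92
  Y = 108
  T = 151 − 24 − 5·92 − 4·108 = -765
Change in T: -765 − (-2109) = 1344

1344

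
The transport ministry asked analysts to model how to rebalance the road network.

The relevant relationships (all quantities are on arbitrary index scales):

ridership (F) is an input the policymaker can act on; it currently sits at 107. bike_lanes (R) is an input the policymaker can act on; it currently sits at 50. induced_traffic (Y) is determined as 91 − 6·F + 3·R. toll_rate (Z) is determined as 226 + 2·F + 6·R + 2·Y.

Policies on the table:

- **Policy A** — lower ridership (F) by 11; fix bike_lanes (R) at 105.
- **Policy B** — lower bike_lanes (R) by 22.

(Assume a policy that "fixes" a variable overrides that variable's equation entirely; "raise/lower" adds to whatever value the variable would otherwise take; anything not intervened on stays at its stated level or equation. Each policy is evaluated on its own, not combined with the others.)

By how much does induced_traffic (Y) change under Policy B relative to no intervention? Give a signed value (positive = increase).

Baseline:
  F = 107
  R = 50
  Y = 91 − 6·107 + 3·50 = -401
Policy B (R − 22):
  F = 107
  R = 50 − 22 = 28
  Y = 91 − 6·107 + 3·28 = -467
Change in Y: -467 − (-401) = -66

-66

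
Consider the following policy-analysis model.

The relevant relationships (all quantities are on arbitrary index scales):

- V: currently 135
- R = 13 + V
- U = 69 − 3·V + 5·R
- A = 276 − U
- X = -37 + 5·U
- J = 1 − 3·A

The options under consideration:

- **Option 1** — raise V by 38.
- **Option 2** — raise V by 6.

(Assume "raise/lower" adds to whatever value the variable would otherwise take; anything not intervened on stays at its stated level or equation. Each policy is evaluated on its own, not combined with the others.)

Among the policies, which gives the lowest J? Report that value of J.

Option 1 (V + 38):
  V = 135 + 38 = 173
  R = 13 + 173 = 186
  U = 69 − 3·173 + 5·186 = 480
  A = 276 − 480 = -204
  J = 1 − 3·(-204) = 613
Option 2 (V + 6):
  V = 135 + 6 = 141
  R = 13 + 141 = 154
  U = 69 − 3·141 + 5·154 = 416
  A = 276 − 416 = -140
  J = 1 − 3·(-140) = 421
Comparing — Option 1: J=613, Option 2: J=421. Lowest is 421 (Option 2).

421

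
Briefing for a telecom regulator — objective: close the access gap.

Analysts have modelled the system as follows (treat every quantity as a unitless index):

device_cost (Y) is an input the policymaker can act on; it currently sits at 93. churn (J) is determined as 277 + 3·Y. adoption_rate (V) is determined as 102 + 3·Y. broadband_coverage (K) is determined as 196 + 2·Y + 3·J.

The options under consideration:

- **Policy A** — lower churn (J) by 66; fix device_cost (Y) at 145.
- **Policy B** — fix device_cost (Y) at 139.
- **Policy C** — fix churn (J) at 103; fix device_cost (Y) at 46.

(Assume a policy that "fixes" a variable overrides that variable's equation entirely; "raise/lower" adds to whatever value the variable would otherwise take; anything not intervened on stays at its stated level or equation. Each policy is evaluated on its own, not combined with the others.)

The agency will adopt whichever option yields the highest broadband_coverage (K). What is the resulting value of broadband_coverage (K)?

Policy A (J − 66, Y := 145):
  Y = 145
  J = 277 + 3·145 (−66 from intervention) = 646
  K = 196 + 2·145 + 3·646 = 2424
Policy B (Y := 139):
  Y = 139
  J = 277 + 3·139 = 694
  K = 196 + 2·139 + 3·694 = 2556
Policy C (J := 103, Y := 46):
  Y = 46
  J = 103
  K = 196 + 2·46 + 3·103 = 597
Comparing — Policy A: K=2424, Policy B: K=2556, Policy C: K=597. Highest is 2556 (Policy B).

2556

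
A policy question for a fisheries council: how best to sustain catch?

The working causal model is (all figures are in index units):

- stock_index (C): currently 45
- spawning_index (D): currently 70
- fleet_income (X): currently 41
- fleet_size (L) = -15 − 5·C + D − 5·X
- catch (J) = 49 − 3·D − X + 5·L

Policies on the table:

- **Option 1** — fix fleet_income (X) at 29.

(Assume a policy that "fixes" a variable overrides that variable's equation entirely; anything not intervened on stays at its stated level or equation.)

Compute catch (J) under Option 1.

-1765

Option 1 (X := 29):
  C = 45
  D = 70
  X = 29
  L = -15 − 5·45 + 70 − 5·29 = -315
  J = 49 − 3·70 − 29 + 5·(-315) = -1765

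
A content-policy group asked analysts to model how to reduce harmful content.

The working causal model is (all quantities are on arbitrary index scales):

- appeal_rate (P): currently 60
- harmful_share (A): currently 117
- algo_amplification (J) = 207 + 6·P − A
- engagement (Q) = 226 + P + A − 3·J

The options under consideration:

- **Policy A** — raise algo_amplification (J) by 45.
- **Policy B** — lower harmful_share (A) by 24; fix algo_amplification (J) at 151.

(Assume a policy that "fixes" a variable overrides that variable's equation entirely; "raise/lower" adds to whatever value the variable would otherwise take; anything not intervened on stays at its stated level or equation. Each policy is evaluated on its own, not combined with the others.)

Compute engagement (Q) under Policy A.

Policy A (J + 45):
  P = 60
  A = 117
  J = 207 + 6·60 − 117 (+45 from intervention) = 495
  Q = 226 + 60 + 117 − 3·495 = -1082

-1082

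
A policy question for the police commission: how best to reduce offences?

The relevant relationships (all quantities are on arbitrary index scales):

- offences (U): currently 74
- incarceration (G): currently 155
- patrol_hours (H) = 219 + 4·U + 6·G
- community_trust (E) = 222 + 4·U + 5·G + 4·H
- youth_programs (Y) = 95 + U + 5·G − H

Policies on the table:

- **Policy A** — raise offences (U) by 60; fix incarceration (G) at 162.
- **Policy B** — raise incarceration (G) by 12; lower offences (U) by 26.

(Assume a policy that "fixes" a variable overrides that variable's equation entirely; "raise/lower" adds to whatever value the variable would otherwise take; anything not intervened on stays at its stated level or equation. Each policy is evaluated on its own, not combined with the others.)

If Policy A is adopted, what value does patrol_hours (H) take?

1727

Policy A (U + 60, G := 162):
  U = 74 + 60 = 134
  G = 162
  H = 219 + 4·134 + 6·162 = 1727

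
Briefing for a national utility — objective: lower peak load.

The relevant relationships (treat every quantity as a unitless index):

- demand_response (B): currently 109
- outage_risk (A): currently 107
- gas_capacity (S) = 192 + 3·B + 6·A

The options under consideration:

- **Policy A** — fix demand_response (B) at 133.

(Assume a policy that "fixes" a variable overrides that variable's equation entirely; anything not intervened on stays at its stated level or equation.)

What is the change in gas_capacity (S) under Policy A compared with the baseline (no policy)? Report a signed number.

Baseline:
  B = 109
  A = 107
  S = 192 + 3·109 + 6·107 = 1161
Policy A (B := 133):
  B = 133
  A = 107
  S = 192 + 3·133 + 6·107 = 1233
Change in S: 1233 − 1161 = 72

72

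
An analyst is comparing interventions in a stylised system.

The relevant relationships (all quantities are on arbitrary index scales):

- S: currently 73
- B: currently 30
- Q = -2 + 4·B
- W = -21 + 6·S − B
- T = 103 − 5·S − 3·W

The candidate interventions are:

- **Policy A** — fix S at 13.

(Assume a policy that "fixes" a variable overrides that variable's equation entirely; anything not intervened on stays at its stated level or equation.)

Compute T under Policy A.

Policy A (S := 13):
  S = 13
  B = 30
  W = -21 + 6·13 − 30 = 27
  T = 103 − 5·13 − 3·27 = -43

-43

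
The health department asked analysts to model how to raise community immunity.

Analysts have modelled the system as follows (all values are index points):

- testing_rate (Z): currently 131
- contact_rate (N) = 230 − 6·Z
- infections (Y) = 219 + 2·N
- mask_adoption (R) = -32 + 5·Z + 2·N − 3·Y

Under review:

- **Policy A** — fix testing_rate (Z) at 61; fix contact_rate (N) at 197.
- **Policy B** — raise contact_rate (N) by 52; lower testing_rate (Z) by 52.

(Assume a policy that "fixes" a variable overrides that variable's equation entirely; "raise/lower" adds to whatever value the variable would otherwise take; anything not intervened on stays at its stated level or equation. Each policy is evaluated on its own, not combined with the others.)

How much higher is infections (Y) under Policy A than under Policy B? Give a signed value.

778

Policy A (Z := 61, N := 197):
  Z = 61
  N = 197
  Y = 219 + 2·197 = 613
Policy B (N + 52, Z − 52):
  Z = 131 − 52 = 79
  N = 230 − 6·79 (+52 from intervention) = -192
  Y = 219 + 2·(-192) = -165
Y: 613 − (-165) = 778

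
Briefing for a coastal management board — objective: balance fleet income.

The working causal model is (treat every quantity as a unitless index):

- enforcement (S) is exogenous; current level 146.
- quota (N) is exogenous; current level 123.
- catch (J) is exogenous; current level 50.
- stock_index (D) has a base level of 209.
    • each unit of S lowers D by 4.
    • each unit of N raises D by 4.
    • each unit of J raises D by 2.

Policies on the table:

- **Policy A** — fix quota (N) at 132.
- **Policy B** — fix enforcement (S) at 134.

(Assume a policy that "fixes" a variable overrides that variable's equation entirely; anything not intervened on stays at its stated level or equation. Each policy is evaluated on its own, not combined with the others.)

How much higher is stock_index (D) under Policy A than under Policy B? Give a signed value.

Policy A (N := 132):
  S = 146
  N = 132
  J = 50
  D = 209 − 4·146 + 4·132 + 2·50 = 253
Policy B (S := 134):
  S = 134
  N = 123
  J = 50
  D = 209 − 4·134 + 4·123 + 2·50 = 265
D: 253 − 265 = -12

-12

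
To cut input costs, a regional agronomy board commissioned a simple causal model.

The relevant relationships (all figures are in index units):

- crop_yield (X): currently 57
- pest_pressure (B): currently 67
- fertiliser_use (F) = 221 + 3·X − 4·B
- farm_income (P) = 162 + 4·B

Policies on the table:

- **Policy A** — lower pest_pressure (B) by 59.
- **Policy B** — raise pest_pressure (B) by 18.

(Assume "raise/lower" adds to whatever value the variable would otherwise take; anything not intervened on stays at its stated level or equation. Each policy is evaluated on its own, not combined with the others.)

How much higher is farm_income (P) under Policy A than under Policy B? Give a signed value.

-308

Policy A (B − 59):
  B = 67 − 59 = 8
  P = 162 + 4·8 = 194
Policy B (B + 18):
  B = 67 + 18 = 85
  P = 162 + 4·85 = 502
P: 194 − 502 = -308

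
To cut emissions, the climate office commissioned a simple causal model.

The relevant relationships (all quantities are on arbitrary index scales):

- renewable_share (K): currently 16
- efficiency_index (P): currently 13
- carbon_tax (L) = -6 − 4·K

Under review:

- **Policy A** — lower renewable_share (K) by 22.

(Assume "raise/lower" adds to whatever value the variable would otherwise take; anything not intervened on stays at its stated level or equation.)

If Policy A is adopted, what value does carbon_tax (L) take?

Policy A (K − 22):
  K = 16 − 22 = -6
  L = -6 − 4·(-6) = 18

18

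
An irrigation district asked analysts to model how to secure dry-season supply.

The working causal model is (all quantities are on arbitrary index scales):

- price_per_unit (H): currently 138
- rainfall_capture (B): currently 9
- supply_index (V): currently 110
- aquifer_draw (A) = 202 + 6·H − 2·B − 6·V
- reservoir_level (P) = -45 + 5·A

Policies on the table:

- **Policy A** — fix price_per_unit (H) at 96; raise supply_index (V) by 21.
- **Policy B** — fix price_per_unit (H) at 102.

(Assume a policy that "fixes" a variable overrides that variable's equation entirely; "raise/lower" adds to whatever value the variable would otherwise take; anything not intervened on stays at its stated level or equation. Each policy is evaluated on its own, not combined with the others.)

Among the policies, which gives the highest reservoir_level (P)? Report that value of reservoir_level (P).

635

Policy A (H := 96, V + 21):
  H = 96
  B = 9
  V = 110 + 21 = 131
  A = 202 + 6·96 − 2·9 − 6·131 = -26
  P = -45 + 5·(-26) = -175
Policy B (H := 102):
  H = 102
  B = 9
  V = 110
  A = 202 + 6·102 − 2·9 − 6·110 = 136
  P = -45 + 5·136 = 635
Comparing — Policy A: P=-175, Policy B: P=635. Highest is 635 (Policy B).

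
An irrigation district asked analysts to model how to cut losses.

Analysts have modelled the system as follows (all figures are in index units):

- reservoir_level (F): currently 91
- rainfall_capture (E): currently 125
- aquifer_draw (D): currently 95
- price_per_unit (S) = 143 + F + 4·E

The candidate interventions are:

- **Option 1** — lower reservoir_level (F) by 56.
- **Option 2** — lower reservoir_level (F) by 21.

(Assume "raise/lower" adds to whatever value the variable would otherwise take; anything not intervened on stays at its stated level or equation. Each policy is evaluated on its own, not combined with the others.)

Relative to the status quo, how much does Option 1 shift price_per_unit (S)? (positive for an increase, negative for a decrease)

-56

Baseline:
  F = 91
  E = 125
  S = 143 + 91 + 4·125 = 734
Option 1 (F − 56):
  F = 91 − 56 = 35
  E = 125
  S = 143 + 35 + 4·125 = 678
Change in S: 678 − 734 = -56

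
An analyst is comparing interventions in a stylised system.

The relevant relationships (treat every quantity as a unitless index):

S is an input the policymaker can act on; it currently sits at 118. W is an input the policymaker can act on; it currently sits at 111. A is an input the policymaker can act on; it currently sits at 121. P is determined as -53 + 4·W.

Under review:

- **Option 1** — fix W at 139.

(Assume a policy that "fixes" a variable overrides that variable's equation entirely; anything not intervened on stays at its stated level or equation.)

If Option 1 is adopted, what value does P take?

503

Option 1 (W := 139):
  W = 139
  P = -53 + 4·139 = 503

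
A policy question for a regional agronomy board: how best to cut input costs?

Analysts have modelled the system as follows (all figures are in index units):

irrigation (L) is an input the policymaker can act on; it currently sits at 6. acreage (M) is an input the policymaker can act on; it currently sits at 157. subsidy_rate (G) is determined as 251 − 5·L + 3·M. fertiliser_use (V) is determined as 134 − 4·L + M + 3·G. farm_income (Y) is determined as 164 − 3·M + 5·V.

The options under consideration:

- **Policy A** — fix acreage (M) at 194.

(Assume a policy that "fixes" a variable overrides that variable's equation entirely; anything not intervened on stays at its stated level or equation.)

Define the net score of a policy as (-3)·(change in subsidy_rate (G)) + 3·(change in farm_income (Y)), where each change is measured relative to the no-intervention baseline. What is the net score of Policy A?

Baseline:
  L = 6
  M = 157
  G = 251 − 5·6 + 3·157 = 692
  V = 134 − 4·6 + 157 + 3·692 = 2343
  Y = 164 − 3·157 + 5·2343 = 11408
Policy A (M := 194):
  L = 6
  M = 194
  G = 251 − 5·6 + 3·194 = 803
  V = 134 − 4·6 + 194 + 3·803 = 2713
  Y = 164 − 3·194 + 5·2713 = 13147
ΔG = 803 − 692 = 111; ΔY = 13147 − 11408 = 1739
Score = (-3)·111 + 3·1739 = 4884

4884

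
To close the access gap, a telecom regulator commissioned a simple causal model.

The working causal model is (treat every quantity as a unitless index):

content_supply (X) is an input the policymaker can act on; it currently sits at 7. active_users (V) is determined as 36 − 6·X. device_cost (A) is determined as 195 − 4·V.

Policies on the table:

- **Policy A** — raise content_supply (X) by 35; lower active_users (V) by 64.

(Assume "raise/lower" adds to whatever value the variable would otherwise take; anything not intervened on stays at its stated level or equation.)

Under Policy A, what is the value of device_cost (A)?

Policy A (X + 35, V − 64):
  X = 7 + 35 = 42
  V = 36 − 6·42 (−64 from intervention) = -280
  A = 195 − 4·(-280) = 1315

1315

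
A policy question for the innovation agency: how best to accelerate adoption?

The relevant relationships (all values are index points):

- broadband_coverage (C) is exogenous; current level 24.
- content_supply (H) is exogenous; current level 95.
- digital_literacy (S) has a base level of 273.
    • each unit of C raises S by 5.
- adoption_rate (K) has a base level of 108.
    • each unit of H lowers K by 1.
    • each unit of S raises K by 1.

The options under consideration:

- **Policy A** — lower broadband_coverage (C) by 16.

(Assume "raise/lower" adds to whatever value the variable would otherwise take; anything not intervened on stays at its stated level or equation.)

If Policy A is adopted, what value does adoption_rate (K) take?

326

Policy A (C − 16):
  C = 24 − 16 = 8
  H = 95
  S = 273 + 5·8 = 313
  K = 108 − 95 + 313 = 326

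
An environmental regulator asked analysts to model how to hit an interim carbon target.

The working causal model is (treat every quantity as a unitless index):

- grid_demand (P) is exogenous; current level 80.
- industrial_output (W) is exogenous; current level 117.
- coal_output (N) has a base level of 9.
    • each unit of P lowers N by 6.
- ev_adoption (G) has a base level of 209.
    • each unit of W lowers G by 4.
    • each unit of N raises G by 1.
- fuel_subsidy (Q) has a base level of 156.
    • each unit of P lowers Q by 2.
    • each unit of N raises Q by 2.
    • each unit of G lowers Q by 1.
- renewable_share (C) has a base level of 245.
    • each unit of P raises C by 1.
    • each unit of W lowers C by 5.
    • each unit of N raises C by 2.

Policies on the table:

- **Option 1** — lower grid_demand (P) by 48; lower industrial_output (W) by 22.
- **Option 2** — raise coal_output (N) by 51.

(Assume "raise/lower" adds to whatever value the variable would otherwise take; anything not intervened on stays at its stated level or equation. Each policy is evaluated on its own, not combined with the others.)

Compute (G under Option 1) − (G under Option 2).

Option 1 (P − 48, W − 22):
  P = 80 − 48 = 32
  W = 117 − 22 = 95
  N = 9 − 6·32 = -183
  G = 209 − 4·95 + (-183) = -354
Option 2 (N + 51):
  P = 80
  W = 117
  N = 9 − 6·80 (+51 from intervention) = -420
  G = 209 − 4·117 + (-420) = -679
G: -354 − (-679) = 325

325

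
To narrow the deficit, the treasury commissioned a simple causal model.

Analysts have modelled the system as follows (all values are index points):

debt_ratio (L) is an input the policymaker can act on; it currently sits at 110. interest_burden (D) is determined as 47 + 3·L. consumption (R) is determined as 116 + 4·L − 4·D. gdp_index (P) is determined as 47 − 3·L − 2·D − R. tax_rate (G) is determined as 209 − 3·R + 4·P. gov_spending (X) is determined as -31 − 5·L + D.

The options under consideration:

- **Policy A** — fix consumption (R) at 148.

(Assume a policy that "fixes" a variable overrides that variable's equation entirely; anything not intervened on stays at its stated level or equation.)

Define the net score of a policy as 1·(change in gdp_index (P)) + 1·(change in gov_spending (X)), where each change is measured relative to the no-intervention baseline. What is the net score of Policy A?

-1100

Baseline:
  L = 110
  D = 47 + 3·110 = 377
  R = 116 + 4·110 − 4·377 = -952
  P = 47 − 3·110 − 2·377 − (-952) = -85
  X = -31 − 5·110 + 377 = -204
Policy A (R := 148):
  L = 110
  D = 47 + 3·110 = 377
  R = 148
  P = 47 − 3·110 − 2·377 − 148 = -1185
  X = -31 − 5·110 + 377 = -204
ΔP = -1185 − (-85) = -1100; ΔX = -204 − (-204) = 0
Score = 1·(-1100) + 1·0 = -1100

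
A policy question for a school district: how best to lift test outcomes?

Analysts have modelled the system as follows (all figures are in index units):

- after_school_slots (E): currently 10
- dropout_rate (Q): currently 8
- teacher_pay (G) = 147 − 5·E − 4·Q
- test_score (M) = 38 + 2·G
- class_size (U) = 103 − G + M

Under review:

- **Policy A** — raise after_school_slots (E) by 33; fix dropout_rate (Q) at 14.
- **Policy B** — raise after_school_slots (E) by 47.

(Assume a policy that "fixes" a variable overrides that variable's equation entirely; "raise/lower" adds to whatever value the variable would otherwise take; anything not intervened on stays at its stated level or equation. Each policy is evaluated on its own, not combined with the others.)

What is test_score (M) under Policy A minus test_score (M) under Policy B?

Policy A (E + 33, Q := 14):
  E = 10 + 33 = 43
  Q = 14
  G = 147 − 5·43 − 4·14 = -124
  M = 38 + 2·(-124) = -210
Policy B (E + 47):
  E = 10 + 47 = 57
  Q = 8
  G = 147 − 5·57 − 4·8 = -170
  M = 38 + 2·(-170) = -302
M: -210 − (-302) = 92

92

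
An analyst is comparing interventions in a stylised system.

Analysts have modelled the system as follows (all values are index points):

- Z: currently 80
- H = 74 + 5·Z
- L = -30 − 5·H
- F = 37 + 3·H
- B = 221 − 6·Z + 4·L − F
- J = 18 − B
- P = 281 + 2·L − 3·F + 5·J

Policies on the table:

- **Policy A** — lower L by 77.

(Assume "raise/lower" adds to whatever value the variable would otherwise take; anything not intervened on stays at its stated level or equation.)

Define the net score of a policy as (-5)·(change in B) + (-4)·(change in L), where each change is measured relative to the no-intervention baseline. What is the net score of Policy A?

Baseline:
  Z = 80
  H = 74 + 5·80 = 474
  L = -30 − 5·474 = -2400
  F = 37 + 3·474 = 1459
  B = 221 − 6·80 + 4·(-2400) − 1459 = -11318
Policy A (L − 77):
  Z = 80
  H = 74 + 5·80 = 474
  L = -30 − 5·474 (−77 from intervention) = -2477
  F = 37 + 3·474 = 1459
  B = 221 − 6·80 + 4·(-2477) − 1459 = -11626
ΔB = -11626 − (-11318) = -308; ΔL = -2477 − (-2400) = -77
Score = (-5)·(-308) + (-4)·(-77) = 1848

1848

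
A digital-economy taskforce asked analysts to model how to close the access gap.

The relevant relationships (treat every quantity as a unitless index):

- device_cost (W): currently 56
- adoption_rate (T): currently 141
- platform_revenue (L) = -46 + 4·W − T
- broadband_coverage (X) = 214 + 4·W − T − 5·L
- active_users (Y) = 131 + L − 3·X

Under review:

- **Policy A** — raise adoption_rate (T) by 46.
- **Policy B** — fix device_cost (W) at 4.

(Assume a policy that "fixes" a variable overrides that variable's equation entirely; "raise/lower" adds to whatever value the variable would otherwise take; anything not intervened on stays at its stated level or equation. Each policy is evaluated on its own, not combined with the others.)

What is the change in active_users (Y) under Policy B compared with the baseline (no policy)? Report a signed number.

Baseline:
  W = 56
  T = 141
  L = -46 + 4·56 − 141 = 37
  X = 214 + 4·56 − 141 − 5·37 = 112
  Y = 131 + 37 − 3·112 = -168
Policy B (W := 4):
  W = 4
  T = 141
  L = -46 + 4·4 − 141 = -171
  X = 214 + 4·4 − 141 − 5·(-171) = 944
  Y = 131 + (-171) − 3·944 = -2872
Change in Y: -2872 − (-168) = -2704

-2704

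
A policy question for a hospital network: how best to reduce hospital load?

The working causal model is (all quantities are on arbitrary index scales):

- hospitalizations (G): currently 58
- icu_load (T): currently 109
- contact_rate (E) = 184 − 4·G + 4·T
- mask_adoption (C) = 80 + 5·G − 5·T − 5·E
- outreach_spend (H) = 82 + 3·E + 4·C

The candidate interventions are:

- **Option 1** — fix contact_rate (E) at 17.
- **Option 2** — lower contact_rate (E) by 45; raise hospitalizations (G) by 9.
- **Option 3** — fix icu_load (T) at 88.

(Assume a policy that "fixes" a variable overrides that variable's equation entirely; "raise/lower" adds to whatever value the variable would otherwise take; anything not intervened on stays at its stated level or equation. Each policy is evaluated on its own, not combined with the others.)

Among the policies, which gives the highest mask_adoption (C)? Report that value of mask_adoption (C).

Option 1 (E := 17):
  G = 58
  T = 109
  E = 17
  C = 80 + 5·58 − 5·109 − 5·17 = -260
Option 2 (E − 45, G + 9):
  G = 58 + 9 = 67
  T = 109
  E = 184 − 4·67 + 4·109 (−45 from intervention) = 307
  C = 80 + 5·67 − 5·109 − 5·307 = -1665
Option 3 (T := 88):
  G = 58
  T = 88
  E = 184 − 4·58 + 4·88 = 304
  C = 80 + 5·58 − 5·88 − 5·304 = -1590
Comparing — Option 1: C=-260, Option 2: C=-1665, Option 3: C=-1590. Highest is -260 (Option 1).

-260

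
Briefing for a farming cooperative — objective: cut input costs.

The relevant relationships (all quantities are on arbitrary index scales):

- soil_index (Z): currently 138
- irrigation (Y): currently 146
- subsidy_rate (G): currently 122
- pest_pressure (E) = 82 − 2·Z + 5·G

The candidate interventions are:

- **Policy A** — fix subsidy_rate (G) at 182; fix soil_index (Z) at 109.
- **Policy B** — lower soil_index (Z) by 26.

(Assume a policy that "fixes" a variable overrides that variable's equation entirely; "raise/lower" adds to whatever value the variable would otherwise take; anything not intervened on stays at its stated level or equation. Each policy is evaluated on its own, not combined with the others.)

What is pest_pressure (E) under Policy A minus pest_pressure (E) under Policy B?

Policy A (G := 182, Z := 109):
  Z = 109
  G = 182
  E = 82 − 2·109 + 5·182 = 774
Policy B (Z − 26):
  Z = 138 − 26 = 112
  G = 122
  E = 82 − 2·112 + 5·122 = 468
E: 774 − 468 = 306

306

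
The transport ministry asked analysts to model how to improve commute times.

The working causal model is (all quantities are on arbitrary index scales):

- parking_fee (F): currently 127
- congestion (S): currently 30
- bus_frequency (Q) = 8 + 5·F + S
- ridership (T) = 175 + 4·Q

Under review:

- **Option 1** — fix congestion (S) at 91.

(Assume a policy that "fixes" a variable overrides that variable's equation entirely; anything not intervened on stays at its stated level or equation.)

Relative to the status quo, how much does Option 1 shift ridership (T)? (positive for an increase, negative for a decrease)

244

Baseline:
  F = 127
  S = 30
  Q = 8 + 5·127 + 30 = 673
  T = 175 + 4·673 = 2867
Option 1 (S := 91):
  F = 127
  S = 91
  Q = 8 + 5·127 + 91 = 734
  T = 175 + 4·734 = 3111
Change in T: 3111 − 2867 = 244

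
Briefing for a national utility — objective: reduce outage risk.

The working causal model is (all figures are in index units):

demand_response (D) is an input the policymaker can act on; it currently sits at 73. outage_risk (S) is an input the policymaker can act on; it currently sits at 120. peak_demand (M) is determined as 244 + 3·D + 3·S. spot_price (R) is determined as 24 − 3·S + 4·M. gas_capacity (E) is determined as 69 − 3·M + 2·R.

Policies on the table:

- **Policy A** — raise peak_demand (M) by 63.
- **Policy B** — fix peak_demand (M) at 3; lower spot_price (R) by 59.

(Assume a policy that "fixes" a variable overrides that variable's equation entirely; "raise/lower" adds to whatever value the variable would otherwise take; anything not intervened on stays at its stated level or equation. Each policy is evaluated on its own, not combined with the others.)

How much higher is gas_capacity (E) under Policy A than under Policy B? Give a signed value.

Policy A (M + 63):
  D = 73
  S = 120
  M = 244 + 3·73 + 3·120 (+63 from intervention) = 886
  R = 24 − 3·120 + 4·886 = 3208
  E = 69 − 3·886 + 2·3208 = 3827
Policy B (M := 3, R − 59):
  D = 73
  S = 120
  M = 3
  R = 24 − 3·120 + 4·3 (−59 from intervention) = -383
  E = 69 − 3·3 + 2·(-383) = -706
E: 3827 − (-706) = 4533

4533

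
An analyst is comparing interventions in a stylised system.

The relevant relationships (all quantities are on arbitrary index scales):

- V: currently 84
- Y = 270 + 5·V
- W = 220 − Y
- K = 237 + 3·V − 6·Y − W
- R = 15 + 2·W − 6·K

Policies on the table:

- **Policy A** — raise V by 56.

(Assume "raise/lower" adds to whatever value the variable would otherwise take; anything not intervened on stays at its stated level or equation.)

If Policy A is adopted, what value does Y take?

970

Policy A (V + 56):
  V = 84 + 56 = 140
  Y = 270 + 5·140 = 970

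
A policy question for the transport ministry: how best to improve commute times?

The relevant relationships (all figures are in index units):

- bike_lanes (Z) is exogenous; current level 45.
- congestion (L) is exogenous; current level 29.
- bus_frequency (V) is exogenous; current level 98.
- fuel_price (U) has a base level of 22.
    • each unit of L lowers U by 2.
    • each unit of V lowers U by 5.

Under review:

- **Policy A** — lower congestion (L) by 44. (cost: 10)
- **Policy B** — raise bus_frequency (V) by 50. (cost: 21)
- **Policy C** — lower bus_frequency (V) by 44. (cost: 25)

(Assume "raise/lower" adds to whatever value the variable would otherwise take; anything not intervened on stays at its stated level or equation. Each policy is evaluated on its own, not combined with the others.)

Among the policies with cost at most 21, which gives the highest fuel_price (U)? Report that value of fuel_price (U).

-438

Policy A (L − 44):
  L = 29 − 44 = -15
  V = 98
  U = 22 − 2·(-15) − 5·98 = -438
Policy B (V + 50):
  L = 29
  V = 98 + 50 = 148
  U = 22 − 2·29 − 5·148 = -776
Comparing — Policy A: U=-438, Policy B: U=-776. Highest is -438 (Policy A).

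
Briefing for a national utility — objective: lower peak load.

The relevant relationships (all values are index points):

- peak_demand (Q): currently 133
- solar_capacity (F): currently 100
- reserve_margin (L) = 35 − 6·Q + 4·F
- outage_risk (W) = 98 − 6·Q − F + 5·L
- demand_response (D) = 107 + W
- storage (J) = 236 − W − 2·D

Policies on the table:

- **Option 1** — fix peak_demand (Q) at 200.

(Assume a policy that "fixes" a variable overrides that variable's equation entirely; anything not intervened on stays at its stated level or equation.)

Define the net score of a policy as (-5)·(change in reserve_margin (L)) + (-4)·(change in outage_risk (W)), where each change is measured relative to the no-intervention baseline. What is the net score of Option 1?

Baseline:
  Q = 133
  F = 100
  L = 35 − 6·133 + 4·100 = -363
  W = 98 − 6·133 − 100 + 5·(-363) = -2615
Option 1 (Q := 200):
  Q = 200
  F = 100
  L = 35 − 6·200 + 4·100 = -765
  W = 98 − 6·200 − 100 + 5·(-765) = -5027
ΔL = -765 − (-363) = -402; ΔW = -5027 − (-2615) = -2412
Score = (-5)·(-402) + (-4)·(-2412) = 11658

11658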